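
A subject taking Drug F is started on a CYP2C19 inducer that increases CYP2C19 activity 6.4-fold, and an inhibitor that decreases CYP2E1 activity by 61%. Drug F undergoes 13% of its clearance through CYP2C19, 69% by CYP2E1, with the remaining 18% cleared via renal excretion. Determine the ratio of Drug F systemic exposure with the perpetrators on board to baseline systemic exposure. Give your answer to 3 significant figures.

0.781

The CYP2C19 pathway (13% of clearance) rises to 6.4× activity: 0.13 × 6.4 = 0.832.
The CYP2E1 pathway (69% of clearance) is reduced to 0.39× activity: 0.69 × 0.39 = 0.2691.
Non-CYP routes (18%) are unchanged.
CL_new/CL_old = 0.832 + 0.2691 + 0.18 = 1.2811.
Because systemic exposure varies inversely with clearance, the combined effect is 1 / 1.2811 = 0.781.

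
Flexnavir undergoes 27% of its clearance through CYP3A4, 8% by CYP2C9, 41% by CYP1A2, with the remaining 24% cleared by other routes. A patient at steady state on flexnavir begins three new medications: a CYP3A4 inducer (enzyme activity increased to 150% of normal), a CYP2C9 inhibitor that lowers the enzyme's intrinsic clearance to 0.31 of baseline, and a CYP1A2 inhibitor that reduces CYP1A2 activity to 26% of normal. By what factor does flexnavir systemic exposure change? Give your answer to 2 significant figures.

1.3

The CYP3A4 pathway (27% of clearance) rises to 1.5× activity: 0.27 × 1.5 = 0.405.
The CYP2C9 pathway (8% of clearance) drops to 0.31× activity: 0.08 × 0.31 = 0.0248.
The CYP1A2 pathway (41% of clearance) is reduced to 0.26× activity: 0.41 × 0.26 = 0.1066.
The remaining 24% of clearance is unaffected.
Relative clearance = 0.405 + 0.0248 + 0.1066 + 0.24 = 0.7764.
Net systemic exposure ratio = 1 / 0.7764 = 1.3.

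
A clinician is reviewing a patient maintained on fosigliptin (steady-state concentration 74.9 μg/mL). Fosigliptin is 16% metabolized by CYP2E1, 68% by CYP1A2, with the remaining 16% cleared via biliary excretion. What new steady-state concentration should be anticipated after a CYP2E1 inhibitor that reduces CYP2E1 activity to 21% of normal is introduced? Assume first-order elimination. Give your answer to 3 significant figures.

The CYP2E1 pathway (16% of clearance) falls to 0.21× activity: 0.16 × 0.21 = 0.0336.
CYP1A2 (68%) and the residual 16% are unaffected.
Relative clearance = 0.0336 + 0.68 + 0.16 = 0.8736.
Steady-state concentration ∝ 1/CL, so new value = 74.9 / 0.8736 = 85.7 μg/mL.

85.7 μg/mL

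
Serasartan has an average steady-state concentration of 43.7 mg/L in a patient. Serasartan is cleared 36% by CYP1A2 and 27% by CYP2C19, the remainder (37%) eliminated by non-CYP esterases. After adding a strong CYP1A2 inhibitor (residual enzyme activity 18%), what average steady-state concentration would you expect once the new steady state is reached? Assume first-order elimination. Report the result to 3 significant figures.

62.0 mg/L

CYP1A2: 0.36 × 0.18 = 0.0648
CYP2C19: 0.27 (unchanged)
Other: 0.37 (unchanged)
CL_new/CL_old = 0.0648 + 0.27 + 0.37 = 0.7048.
Average steady-state concentration ∝ 1/CL, so new value = 43.7 / 0.7048 = 62.0 mg/L.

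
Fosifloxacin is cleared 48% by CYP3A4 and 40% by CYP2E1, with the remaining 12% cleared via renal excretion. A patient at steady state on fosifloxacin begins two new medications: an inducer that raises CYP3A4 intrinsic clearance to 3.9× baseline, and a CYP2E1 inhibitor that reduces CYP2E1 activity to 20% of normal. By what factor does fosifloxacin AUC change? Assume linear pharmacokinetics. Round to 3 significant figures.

The CYP3A4 pathway (48% of clearance) increases to 3.9× activity: 0.48 × 3.9 = 1.872.
The CYP2E1 pathway (40% of clearance) drops to 0.2× activity: 0.4 × 0.2 = 0.08.
Non-CYP routes (12%) are unchanged.
CL_new/CL_old = 1.872 + 0.08 + 0.12 = 2.072.
AUC ∝ 1/CL: fold-change = 1 / 2.072 = 0.483.

0.483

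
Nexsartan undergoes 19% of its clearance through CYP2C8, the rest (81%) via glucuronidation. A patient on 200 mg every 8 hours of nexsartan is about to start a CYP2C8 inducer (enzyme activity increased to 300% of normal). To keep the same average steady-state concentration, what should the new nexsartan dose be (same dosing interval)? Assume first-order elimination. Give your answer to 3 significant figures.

276 mg

The CYP2C8 pathway (19% of clearance) is boosted to 3× activity: 0.19 × 3 = 0.57.
The remaining 81% of clearance is unaffected.
CL_new/CL_old = 0.57 + 0.81 = 1.38.
To maintain the same steady-state level, dose must scale with clearance: new dose = 200 × 1.38 = 276 mg.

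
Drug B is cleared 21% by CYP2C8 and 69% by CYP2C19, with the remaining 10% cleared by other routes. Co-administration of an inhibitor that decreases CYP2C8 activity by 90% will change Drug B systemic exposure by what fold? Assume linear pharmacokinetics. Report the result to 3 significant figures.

CYP2C8: 0.21 × 0.1 = 0.021
CYP2C19: 0.69 (unchanged)
Other: 0.1 (unchanged)
New clearance relative to baseline: 0.021 + 0.69 + 0.1 = 0.811.
Systemic exposure is inversely proportional to clearance, so the fold-change is 1 / 0.811 = 1.23.

1.23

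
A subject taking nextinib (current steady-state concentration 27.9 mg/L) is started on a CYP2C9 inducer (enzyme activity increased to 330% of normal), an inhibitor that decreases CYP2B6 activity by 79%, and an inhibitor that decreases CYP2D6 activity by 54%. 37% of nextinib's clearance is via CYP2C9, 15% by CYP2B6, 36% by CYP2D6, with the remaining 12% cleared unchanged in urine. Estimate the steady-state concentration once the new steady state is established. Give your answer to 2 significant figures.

18 mg/L

The CYP2C9 pathway (37% of clearance) rises to 3.3× activity: 0.37 × 3.3 = 1.221.
The CYP2B6 pathway (15% of clearance) is reduced to 0.21× activity: 0.15 × 0.21 = 0.0315.
The CYP2D6 pathway (36% of clearance) falls to 0.46× activity: 0.36 × 0.46 = 0.1656.
The remaining 12% of clearance is unaffected.
CL_new/CL_old = 1.221 + 0.0315 + 0.1656 + 0.12 = 1.5381.
New steady-state concentration = 27.9 / 1.5381 = 18 mg/L (concentration scales inversely with clearance).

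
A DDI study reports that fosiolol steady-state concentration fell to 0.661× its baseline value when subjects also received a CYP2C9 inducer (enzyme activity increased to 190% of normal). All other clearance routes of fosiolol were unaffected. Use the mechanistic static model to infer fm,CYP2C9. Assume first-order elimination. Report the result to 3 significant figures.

Call the CYP2C9 fraction fm. After the interaction, CL_new/CL_old = fm × 1.9 + (1 − fm).
Steady-state concentration ratio = 1 / (new CL fraction), so new CL fraction = 1 / 0.661 = 1.513.
fm × 1.9 + 1 − fm = 1.513  ⇒  fm × (1.9 − 1) = 0.5129  ⇒  fm = 0.570.

0.570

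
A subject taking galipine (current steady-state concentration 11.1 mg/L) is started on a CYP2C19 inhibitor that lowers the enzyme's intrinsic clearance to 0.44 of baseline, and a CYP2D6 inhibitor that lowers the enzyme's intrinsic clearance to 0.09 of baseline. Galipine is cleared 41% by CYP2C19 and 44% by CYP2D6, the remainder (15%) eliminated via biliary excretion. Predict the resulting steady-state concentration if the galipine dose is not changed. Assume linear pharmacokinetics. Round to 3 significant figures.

30.0 mg/L

The CYP2C19 pathway (41% of clearance) falls to 0.44× activity: 0.41 × 0.44 = 0.1804.
The CYP2D6 pathway (44% of clearance) drops to 0.09× activity: 0.44 × 0.09 = 0.0396.
Non-CYP routes (15%) are unchanged.
Relative clearance = 0.1804 + 0.0396 + 0.15 = 0.37.
New steady-state concentration = 11.1 / 0.37 = 30.0 mg/L (concentration scales inversely with clearance).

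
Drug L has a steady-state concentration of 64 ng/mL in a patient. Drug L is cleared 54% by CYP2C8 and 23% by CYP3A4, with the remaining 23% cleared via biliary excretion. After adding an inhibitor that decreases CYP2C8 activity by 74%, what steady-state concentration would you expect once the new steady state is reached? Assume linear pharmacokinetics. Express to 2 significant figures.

The CYP2C8 pathway (54% of clearance) drops to 0.26× activity: 0.54 × 0.26 = 0.1404.
CYP3A4 (23%) and the residual 23% are unaffected.
CL_new/CL_old = 0.1404 + 0.23 + 0.23 = 0.6004.
Steady-state concentration ∝ 1/CL, so new value = 64 / 0.6004 = 1.1 × 10² ng/mL.

1.1 × 10² ng/mL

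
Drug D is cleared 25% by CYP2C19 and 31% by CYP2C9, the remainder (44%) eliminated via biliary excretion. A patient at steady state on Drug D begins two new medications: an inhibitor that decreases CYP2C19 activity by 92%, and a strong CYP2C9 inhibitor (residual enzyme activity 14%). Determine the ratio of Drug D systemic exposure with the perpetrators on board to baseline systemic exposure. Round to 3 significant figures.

1.99

The CYP2C19 pathway (25% of clearance) falls to 0.08× activity: 0.25 × 0.08 = 0.02.
The CYP2C9 pathway (31% of clearance) is reduced to 0.14× activity: 0.31 × 0.14 = 0.0434.
Non-CYP routes (44%) are unchanged.
New clearance relative to baseline: 0.02 + 0.0434 + 0.44 = 0.5034.
Systemic exposure ∝ 1/CL: fold-change = 1 / 0.5034 = 1.99.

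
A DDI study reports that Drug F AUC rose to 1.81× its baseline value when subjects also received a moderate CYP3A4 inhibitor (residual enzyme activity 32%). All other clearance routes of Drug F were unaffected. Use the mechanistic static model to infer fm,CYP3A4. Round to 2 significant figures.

Let fm be the CYP3A4 fraction. New clearance relative to baseline = fm × 0.32 + (1 − fm).
AUC ratio = 1 / (new CL fraction), so new CL fraction = 1 / 1.81 = 0.5525.
fm × 0.32 + 1 − fm = 0.5525  ⇒  fm × (0.32 − 1) = −0.4475  ⇒  fm = 0.66.

0.66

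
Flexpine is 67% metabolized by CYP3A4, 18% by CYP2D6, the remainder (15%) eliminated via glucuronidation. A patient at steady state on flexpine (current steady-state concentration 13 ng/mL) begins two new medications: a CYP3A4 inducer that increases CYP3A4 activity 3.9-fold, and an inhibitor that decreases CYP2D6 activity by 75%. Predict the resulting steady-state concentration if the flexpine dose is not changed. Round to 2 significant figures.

The CYP3A4 pathway (67% of clearance) increases to 3.9× activity: 0.67 × 3.9 = 2.613.
The CYP2D6 pathway (18% of clearance) falls to 0.25× activity: 0.18 × 0.25 = 0.045.
Non-CYP routes (15%) are unchanged.
CL_new/CL_old = 2.613 + 0.045 + 0.15 = 2.808.
Dividing the baseline by the relative clearance: 13 / 2.808 = 4.6 ng/mL.

4.6 ng/mL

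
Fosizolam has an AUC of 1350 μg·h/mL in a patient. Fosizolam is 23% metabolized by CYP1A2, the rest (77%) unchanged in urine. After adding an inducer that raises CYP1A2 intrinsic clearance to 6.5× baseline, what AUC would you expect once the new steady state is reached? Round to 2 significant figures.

6.0 × 10² μg·h/mL

The CYP1A2 pathway (23% of clearance) increases to 6.5× activity: 0.23 × 6.5 = 1.495.
The remaining 77% of clearance is unaffected.
Relative clearance = 1.495 + 0.77 = 2.265.
With dosing unchanged, AUC scales as 1/CL: 1350 / 2.265 = 6.0 × 10² μg·h/mL.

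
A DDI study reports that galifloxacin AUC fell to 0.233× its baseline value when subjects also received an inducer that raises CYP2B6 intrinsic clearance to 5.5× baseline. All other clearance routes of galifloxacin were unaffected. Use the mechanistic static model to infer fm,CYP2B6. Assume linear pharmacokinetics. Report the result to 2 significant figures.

0.73

Write x for the fraction cleared via CYP2B6. The observed AUC change means clearance rose to 1/0.233 = 4.292 of baseline.
Setting x·5.5 + (1 − x) = 4.292 and solving: x = (4.292 − 1)/(5.5 − 1) = 0.73.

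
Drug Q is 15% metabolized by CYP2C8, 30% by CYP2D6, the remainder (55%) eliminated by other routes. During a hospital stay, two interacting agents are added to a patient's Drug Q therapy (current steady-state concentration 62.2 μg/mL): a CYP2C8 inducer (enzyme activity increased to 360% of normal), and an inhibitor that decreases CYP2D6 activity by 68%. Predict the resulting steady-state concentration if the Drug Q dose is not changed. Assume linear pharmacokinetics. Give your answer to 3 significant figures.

CYP2C8: 0.15 × 3.6 = 0.54
CYP2D6: 0.3 × 0.32 = 0.096
Other: 0.55 (unchanged)
New clearance relative to baseline: 0.54 + 0.096 + 0.55 = 1.186.
Steady-state concentration ∝ 1/CL: new value = 62.2 / 1.186 = 52.4 μg/mL.

52.4 μg/mL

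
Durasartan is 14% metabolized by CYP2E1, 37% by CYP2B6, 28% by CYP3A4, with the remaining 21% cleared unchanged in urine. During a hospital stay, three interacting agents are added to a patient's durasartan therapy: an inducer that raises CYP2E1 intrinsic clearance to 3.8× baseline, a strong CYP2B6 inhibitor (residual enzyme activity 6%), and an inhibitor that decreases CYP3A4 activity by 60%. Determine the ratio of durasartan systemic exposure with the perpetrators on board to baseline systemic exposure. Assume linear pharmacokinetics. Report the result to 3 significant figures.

1.14

The CYP2E1 pathway (14% of clearance) rises to 3.8× activity: 0.14 × 3.8 = 0.532.
The CYP2B6 pathway (37% of clearance) falls to 0.06× activity: 0.37 × 0.06 = 0.0222.
The CYP3A4 pathway (28% of clearance) falls to 0.4× activity: 0.28 × 0.4 = 0.112.
Non-CYP routes (21%) are unchanged.
New clearance relative to baseline: 0.532 + 0.0222 + 0.112 + 0.21 = 0.8762.
Net systemic exposure ratio = 1 / 0.8762 = 1.14.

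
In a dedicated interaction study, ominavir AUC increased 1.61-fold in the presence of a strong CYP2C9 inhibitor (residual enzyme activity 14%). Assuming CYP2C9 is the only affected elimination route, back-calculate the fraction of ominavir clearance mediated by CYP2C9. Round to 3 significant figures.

Let fm be the CYP2C9 fraction. New clearance relative to baseline = fm × 0.14 + (1 − fm).
AUC ratio = 1 / (new CL fraction), so new CL fraction = 1 / 1.61 = 0.6211.
fm × 0.14 + 1 − fm = 0.6211  ⇒  fm × (0.14 − 1) = −0.3789  ⇒  fm = 0.441.

0.441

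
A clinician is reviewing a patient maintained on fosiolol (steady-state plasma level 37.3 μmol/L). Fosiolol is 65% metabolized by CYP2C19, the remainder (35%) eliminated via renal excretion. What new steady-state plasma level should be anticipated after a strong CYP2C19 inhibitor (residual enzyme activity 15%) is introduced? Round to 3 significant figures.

The CYP2C19 pathway (65% of clearance) drops to 0.15× activity: 0.65 × 0.15 = 0.0975.
The remaining 35% of clearance is unaffected.
New clearance relative to baseline: 0.0975 + 0.35 = 0.4475.
Steady-state plasma level ∝ 1/CL, so new value = 37.3 / 0.4475 = 83.4 μmol/L.

83.4 μmol/L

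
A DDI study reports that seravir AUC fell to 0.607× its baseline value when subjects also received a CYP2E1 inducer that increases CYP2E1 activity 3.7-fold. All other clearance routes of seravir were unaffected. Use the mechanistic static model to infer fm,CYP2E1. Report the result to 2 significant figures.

0.24

Let x = fm,CYP2E1. Because AUC ∝ 1/CL, relative clearance rose to 1/0.607 = 1.647.
Setting x·3.7 + (1 − x) = 1.647 and solving: x = (1.647 − 1)/(3.7 − 1) = 0.24.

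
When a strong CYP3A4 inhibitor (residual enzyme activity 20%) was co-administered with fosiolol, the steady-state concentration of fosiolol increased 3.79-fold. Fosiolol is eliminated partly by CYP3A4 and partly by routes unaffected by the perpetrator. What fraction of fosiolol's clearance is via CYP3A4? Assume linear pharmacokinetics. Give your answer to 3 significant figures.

Write x for the fraction cleared via CYP3A4. The observed steady-state concentration change means clearance fell to 1/3.79 = 0.2639 of baseline.
Only the CYP3A4 route changed, so 0.2639 = x·0.2 + (1 − x), giving x = 0.920.

0.920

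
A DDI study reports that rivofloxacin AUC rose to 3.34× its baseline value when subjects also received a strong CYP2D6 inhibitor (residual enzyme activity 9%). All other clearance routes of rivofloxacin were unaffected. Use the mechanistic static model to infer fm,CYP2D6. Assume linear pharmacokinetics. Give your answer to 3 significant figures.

CL'/CL = 1 / 3.34 = 0.2994
0.09·fm + (1 − fm) = 0.2994
fm = (0.2994 − 1) / (0.09 − 1) = 0.770

0.770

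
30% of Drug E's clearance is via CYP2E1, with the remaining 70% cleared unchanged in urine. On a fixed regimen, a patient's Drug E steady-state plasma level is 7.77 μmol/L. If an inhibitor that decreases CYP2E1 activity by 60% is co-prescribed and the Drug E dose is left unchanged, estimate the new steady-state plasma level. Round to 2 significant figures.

9.5 μmol/L

The CYP2E1 pathway (30% of clearance) drops to 0.4× activity: 0.3 × 0.4 = 0.12.
The remaining 70% of clearance is unaffected.
Relative clearance = 0.12 + 0.7 = 0.82.
New steady-state plasma level = baseline ÷ relative clearance = 7.77 / 0.82 = 9.5 μmol/L.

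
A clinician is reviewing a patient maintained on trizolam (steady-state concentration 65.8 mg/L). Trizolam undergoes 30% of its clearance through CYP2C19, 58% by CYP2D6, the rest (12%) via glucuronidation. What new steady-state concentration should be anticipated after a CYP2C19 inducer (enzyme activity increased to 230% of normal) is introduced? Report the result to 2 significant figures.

The CYP2C19 pathway (30% of clearance) is boosted to 2.3× activity: 0.3 × 2.3 = 0.69.
CYP2D6 (58%) and the residual 12% are unaffected.
New clearance relative to baseline: 0.69 + 0.58 + 0.12 = 1.39.
New steady-state concentration = baseline ÷ relative clearance = 65.8 / 1.39 = 47 mg/L.

47 mg/L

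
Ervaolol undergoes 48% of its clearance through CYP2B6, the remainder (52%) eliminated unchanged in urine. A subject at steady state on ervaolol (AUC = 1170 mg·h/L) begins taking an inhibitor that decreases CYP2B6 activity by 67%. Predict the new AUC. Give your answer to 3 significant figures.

1.72 × 10³ mg·h/L

CYP2B6: 0.48 × 0.33 = 0.1584
Other: 0.52 (unchanged)
Relative clearance = 0.1584 + 0.52 = 0.6784.
New AUC = baseline ÷ relative clearance = 1170 / 0.6784 = 1.72 × 10³ mg·h/L.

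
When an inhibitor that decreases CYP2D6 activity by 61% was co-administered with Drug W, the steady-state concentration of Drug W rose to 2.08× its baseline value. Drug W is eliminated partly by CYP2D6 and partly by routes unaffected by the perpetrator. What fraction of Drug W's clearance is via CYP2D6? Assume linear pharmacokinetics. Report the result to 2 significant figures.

0.85

Call the CYP2D6 fraction fm. After the interaction, CL_new/CL_old = fm × 0.39 + (1 − fm).
Steady-state concentration ratio = 1 / (new CL fraction), so new CL fraction = 1 / 2.08 = 0.4808.
fm × 0.39 + 1 − fm = 0.4808  ⇒  fm × (0.39 − 1) = −0.5192  ⇒  fm = 0.85.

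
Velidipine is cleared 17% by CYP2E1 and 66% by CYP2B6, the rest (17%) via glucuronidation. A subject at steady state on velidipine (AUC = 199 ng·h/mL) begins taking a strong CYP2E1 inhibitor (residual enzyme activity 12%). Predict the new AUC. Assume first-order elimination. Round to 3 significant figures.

The CYP2E1 pathway (17% of clearance) is reduced to 0.12× activity: 0.17 × 0.12 = 0.0204.
CYP2B6 (66%) and the residual 17% are unaffected.
CL_new/CL_old = 0.0204 + 0.66 + 0.17 = 0.8504.
With dosing unchanged, AUC scales as 1/CL: 199 / 0.8504 = 234 ng·h/mL.

234 ng·h/mL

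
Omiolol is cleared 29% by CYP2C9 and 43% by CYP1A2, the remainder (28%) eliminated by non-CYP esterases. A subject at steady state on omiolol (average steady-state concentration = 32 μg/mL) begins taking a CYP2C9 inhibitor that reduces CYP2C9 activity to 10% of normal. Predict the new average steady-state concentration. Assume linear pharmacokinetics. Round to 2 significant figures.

43 μg/mL

CYP2C9: 0.29 × 0.1 = 0.029
CYP1A2: 0.43 (unchanged)
Other: 0.28 (unchanged)
Relative clearance = 0.029 + 0.43 + 0.28 = 0.739.
New average steady-state concentration = baseline ÷ relative clearance = 32 / 0.739 = 43 μg/mL.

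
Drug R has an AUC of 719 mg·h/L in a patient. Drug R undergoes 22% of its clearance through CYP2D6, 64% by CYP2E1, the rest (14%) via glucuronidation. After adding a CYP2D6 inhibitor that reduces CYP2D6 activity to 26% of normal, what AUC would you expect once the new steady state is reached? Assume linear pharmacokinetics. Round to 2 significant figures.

8.6 × 10² mg·h/L

The CYP2D6 pathway (22% of clearance) falls to 0.26× activity: 0.22 × 0.26 = 0.0572.
CYP2E1 (64%) and the residual 14% are unaffected.
New clearance relative to baseline: 0.0572 + 0.64 + 0.14 = 0.8372.
New AUC = baseline ÷ relative clearance = 719 / 0.8372 = 8.6 × 10² mg·h/L.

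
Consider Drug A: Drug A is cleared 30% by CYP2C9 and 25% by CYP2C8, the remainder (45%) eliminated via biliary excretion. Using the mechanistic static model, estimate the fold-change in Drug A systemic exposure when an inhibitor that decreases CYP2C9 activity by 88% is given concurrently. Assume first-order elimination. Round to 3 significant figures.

1.36

The CYP2C9 pathway (30% of clearance) is reduced to 0.12× activity: 0.3 × 0.12 = 0.036.
CYP2C8 (25%) and the residual 45% are unaffected.
CL_new/CL_old = 0.036 + 0.25 + 0.45 = 0.736.
Systemic exposure ratio = CL_old/CL_new = 1 / 0.736 = 1.36.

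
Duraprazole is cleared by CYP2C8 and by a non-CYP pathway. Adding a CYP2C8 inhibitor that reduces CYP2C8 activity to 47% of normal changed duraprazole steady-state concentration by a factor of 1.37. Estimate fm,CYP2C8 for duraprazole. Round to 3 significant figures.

Write x for the fraction cleared via CYP2C8. The observed steady-state concentration change means clearance fell to 1/1.37 = 0.7299 of baseline.
Setting x·0.47 + (1 − x) = 0.7299 and solving: x = (0.7299 − 1)/(0.47 − 1) = 0.510.

0.510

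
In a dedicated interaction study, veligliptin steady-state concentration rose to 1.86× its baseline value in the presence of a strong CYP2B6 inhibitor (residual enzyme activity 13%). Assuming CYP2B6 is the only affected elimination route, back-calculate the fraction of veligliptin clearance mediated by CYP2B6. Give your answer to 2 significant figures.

0.53

CL'/CL = 1 / 1.86 = 0.5376
0.13·fm + (1 − fm) = 0.5376
fm = (0.5376 − 1) / (0.13 − 1) = 0.53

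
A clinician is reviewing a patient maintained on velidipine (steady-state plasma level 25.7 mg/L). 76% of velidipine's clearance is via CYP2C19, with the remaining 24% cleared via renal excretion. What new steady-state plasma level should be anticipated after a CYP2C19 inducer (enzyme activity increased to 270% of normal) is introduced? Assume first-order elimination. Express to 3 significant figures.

CYP2C19: 0.76 × 2.7 = 2.052
Other: 0.24 (unchanged)
New clearance relative to baseline: 2.052 + 0.24 = 2.292.
New steady-state plasma level = baseline ÷ relative clearance = 25.7 / 2.292 = 11.2 mg/L.

11.2 mg/L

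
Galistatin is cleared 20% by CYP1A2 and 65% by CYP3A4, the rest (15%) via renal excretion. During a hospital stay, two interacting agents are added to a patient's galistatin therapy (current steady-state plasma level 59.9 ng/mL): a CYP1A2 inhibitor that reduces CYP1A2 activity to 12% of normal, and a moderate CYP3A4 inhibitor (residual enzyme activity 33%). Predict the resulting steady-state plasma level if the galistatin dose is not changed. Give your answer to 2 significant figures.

The CYP1A2 pathway (20% of clearance) is reduced to 0.12× activity: 0.2 × 0.12 = 0.024.
The CYP3A4 pathway (65% of clearance) drops to 0.33× activity: 0.65 × 0.33 = 0.2145.
Non-CYP routes (15%) are unchanged.
Relative clearance = 0.024 + 0.2145 + 0.15 = 0.3885.
Steady-state plasma level ∝ 1/CL: new value = 59.9 / 0.3885 = 1.5 × 10² ng/mL.

1.5 × 10² ng/mL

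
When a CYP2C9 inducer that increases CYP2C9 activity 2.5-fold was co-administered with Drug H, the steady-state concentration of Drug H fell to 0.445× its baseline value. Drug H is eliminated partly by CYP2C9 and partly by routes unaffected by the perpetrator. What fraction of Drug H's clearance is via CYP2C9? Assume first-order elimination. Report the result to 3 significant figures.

0.831

CL'/CL = 1 / 0.445 = 2.247
2.5·fm + (1 − fm) = 2.247
fm = (2.247 − 1) / (2.5 − 1) = 0.831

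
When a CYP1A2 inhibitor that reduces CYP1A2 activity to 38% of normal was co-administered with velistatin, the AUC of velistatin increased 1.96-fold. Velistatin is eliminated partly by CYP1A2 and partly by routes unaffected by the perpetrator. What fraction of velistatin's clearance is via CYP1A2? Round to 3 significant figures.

0.790

CL'/CL = 1 / 1.96 = 0.5102
0.38·fm + (1 − fm) = 0.5102
fm = (0.5102 − 1) / (0.38 − 1) = 0.790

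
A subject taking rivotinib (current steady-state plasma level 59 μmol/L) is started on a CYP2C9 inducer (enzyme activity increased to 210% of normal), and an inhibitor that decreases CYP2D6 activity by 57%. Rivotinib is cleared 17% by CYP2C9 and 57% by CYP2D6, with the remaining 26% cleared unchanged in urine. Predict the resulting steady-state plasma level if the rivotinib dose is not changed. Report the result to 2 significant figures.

68 μmol/L

CYP2C9: 0.17 × 2.1 = 0.357
CYP2D6: 0.57 × 0.43 = 0.2451
Other: 0.26 (unchanged)
CL_new/CL_old = 0.357 + 0.2451 + 0.26 = 0.8621.
New steady-state plasma level = 59 / 0.8621 = 68 μmol/L (concentration scales inversely with clearance).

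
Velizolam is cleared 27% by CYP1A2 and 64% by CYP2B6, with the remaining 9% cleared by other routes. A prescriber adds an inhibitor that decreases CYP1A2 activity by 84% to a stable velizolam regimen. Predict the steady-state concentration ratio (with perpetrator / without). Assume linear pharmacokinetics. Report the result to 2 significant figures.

1.3

The CYP1A2 pathway (27% of clearance) drops to 0.16× activity: 0.27 × 0.16 = 0.0432.
CYP2B6 (64%) and the residual 9% are unaffected.
CL_new/CL_old = 0.0432 + 0.64 + 0.09 = 0.7732.
Steady-state concentration is inversely proportional to clearance, so the fold-change is 1 / 0.7732 = 1.3.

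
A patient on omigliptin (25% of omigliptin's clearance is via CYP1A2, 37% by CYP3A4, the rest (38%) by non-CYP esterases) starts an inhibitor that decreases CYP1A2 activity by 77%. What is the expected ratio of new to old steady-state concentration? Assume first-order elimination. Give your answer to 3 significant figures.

1.24

The CYP1A2 pathway (25% of clearance) is reduced to 0.23× activity: 0.25 × 0.23 = 0.0575.
CYP3A4 (37%) and the residual 38% are unaffected.
CL_new/CL_old = 0.0575 + 0.37 + 0.38 = 0.8075.
Steady-state concentration is inversely proportional to clearance, so the fold-change is 1 / 0.8075 = 1.24.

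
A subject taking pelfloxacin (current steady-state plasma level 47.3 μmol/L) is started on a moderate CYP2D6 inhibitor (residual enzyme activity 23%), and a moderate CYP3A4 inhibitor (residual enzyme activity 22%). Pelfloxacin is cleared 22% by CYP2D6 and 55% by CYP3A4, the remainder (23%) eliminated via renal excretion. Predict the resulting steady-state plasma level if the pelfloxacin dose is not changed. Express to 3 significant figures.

The CYP2D6 pathway (22% of clearance) is reduced to 0.23× activity: 0.22 × 0.23 = 0.0506.
The CYP3A4 pathway (55% of clearance) is reduced to 0.22× activity: 0.55 × 0.22 = 0.121.
The remaining 23% of clearance is unaffected.
Relative clearance = 0.0506 + 0.121 + 0.23 = 0.4016.
New steady-state plasma level = 47.3 / 0.4016 = 118 μmol/L (concentration scales inversely with clearance).

118 μmol/L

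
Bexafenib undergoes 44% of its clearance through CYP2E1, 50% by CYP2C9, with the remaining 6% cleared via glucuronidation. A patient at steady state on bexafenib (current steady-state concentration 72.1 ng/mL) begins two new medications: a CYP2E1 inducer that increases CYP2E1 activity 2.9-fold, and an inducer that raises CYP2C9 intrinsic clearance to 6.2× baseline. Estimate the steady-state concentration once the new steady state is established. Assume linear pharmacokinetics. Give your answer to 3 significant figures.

The CYP2E1 pathway (44% of clearance) rises to 2.9× activity: 0.44 × 2.9 = 1.276.
The CYP2C9 pathway (50% of clearance) increases to 6.2× activity: 0.5 × 6.2 = 3.1.
Non-CYP routes (6%) are unchanged.
Relative clearance = 1.276 + 3.1 + 0.06 = 4.436.
New steady-state concentration = 72.1 / 4.436 = 16.3 ng/mL (concentration scales inversely with clearance).

16.3 ng/mL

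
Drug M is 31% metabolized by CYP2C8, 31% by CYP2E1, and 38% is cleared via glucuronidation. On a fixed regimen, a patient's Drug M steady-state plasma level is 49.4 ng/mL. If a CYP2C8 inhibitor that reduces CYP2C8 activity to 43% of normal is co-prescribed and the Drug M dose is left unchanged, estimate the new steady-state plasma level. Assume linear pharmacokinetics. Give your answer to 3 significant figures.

The CYP2C8 pathway (31% of clearance) is reduced to 0.43× activity: 0.31 × 0.43 = 0.1333.
CYP2E1 (31%) and the residual 38% are unaffected.
Relative clearance = 0.1333 + 0.31 + 0.38 = 0.8233.
New steady-state plasma level = baseline ÷ relative clearance = 49.4 / 0.8233 = 60.0 ng/mL.

60.0 ng/mL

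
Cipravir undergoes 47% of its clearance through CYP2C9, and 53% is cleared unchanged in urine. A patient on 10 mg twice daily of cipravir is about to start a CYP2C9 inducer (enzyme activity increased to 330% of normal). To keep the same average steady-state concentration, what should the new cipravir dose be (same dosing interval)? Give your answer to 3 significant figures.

20.8 mg

CYP2C9: 0.47 × 3.3 = 1.551
Other: 0.53 (unchanged)
New clearance relative to baseline: 1.551 + 0.53 = 2.081.
Exposure is unchanged when dose changes in proportion to clearance. New dose = 10 mg × 2.081 = 20.8 mg.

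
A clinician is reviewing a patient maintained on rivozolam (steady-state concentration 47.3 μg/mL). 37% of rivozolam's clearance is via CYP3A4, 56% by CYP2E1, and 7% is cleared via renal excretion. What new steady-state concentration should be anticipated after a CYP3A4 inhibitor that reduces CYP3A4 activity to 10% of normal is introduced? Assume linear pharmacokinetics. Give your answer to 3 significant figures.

The CYP3A4 pathway (37% of clearance) is reduced to 0.1× activity: 0.37 × 0.1 = 0.037.
CYP2E1 (56%) and the residual 7% are unaffected.
CL_new/CL_old = 0.037 + 0.56 + 0.07 = 0.667.
New steady-state concentration = baseline ÷ relative clearance = 47.3 / 0.667 = 70.9 μg/mL.

70.9 μg/mL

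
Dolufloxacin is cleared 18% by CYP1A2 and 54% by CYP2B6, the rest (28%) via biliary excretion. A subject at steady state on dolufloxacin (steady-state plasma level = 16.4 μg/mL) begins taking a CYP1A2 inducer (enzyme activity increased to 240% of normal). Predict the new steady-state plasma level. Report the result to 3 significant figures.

13.1 μg/mL

The CYP1A2 pathway (18% of clearance) is boosted to 2.4× activity: 0.18 × 2.4 = 0.432.
CYP2B6 (54%) and the residual 28% are unaffected.
CL_new/CL_old = 0.432 + 0.54 + 0.28 = 1.252.
With dosing unchanged, steady-state plasma level scales as 1/CL: 16.4 / 1.252 = 13.1 μg/mL.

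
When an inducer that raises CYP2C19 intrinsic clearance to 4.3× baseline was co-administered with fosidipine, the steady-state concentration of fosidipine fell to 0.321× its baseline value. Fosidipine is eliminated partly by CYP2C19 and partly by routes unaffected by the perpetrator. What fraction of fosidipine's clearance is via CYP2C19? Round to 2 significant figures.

0.64

CL'/CL = 1 / 0.321 = 3.115
4.3·fm + (1 − fm) = 3.115
fm = (3.115 − 1) / (4.3 − 1) = 0.64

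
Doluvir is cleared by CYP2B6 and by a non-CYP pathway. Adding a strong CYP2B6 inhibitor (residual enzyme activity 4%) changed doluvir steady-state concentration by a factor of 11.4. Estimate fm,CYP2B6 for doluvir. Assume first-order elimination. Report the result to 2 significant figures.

CL'/CL = 1 / 11.4 = 0.08772
0.04·fm + (1 − fm) = 0.08772
fm = (0.08772 − 1) / (0.04 − 1) = 0.95

0.95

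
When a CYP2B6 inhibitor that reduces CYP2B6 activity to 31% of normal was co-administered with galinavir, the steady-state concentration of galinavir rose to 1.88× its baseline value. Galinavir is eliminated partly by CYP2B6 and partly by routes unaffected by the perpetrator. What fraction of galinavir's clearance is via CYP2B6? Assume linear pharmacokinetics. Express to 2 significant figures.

Write x for the fraction cleared via CYP2B6. The observed steady-state concentration change means clearance fell to 1/1.88 = 0.5319 of baseline.
Setting x·0.31 + (1 − x) = 0.5319 and solving: x = (0.5319 − 1)/(0.31 − 1) = 0.68.

0.68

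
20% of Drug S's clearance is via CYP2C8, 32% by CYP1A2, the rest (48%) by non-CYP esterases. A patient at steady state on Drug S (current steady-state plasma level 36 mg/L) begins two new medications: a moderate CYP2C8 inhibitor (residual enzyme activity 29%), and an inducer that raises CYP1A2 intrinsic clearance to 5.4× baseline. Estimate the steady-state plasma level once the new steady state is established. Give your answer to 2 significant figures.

16 mg/L

The CYP2C8 pathway (20% of clearance) is reduced to 0.29× activity: 0.2 × 0.29 = 0.058.
The CYP1A2 pathway (32% of clearance) is boosted to 5.4× activity: 0.32 × 5.4 = 1.728.
Non-CYP routes (48%) are unchanged.
Relative clearance = 0.058 + 1.728 + 0.48 = 2.266.
Dividing the baseline by the relative clearance: 36 / 2.266 = 16 mg/L.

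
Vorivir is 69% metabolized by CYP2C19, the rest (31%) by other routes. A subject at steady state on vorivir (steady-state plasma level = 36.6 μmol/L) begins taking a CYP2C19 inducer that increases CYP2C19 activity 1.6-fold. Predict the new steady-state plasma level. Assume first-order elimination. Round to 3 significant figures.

CYP2C19: 0.69 × 1.6 = 1.104
Other: 0.31 (unchanged)
New clearance relative to baseline: 1.104 + 0.31 = 1.414.
With dosing unchanged, steady-state plasma level scales as 1/CL: 36.6 / 1.414 = 25.9 μmol/L.

25.9 μmol/L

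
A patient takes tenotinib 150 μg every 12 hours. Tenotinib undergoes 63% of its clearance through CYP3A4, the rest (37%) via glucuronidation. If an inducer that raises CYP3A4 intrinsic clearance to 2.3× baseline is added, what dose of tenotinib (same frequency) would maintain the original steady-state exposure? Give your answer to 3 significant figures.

The CYP3A4 pathway (63% of clearance) increases to 2.3× activity: 0.63 × 2.3 = 1.449.
The remaining 37% of clearance is unaffected.
CL_new/CL_old = 1.449 + 0.37 = 1.819.
To maintain the same steady-state level, dose must scale with clearance: new dose = 150 × 1.819 = 273 μg.

273 μg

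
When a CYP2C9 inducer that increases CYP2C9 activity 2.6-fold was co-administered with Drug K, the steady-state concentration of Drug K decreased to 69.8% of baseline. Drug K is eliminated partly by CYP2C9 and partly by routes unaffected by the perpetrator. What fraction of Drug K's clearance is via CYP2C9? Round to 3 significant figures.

0.270

Let x = fm,CYP2C9. Because steady-state concentration ∝ 1/CL, relative clearance rose to 1/0.698 = 1.433.
Setting x·2.6 + (1 − x) = 1.433 and solving: x = (1.433 − 1)/(2.6 − 1) = 0.270.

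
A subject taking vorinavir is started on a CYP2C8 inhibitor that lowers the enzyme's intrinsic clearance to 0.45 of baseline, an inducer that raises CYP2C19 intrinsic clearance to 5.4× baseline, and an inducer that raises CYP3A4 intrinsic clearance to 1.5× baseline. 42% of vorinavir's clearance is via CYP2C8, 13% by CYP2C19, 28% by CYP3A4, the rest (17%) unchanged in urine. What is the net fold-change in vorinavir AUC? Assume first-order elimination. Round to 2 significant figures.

0.68

CYP2C8: 0.42 × 0.45 = 0.189
CYP2C19: 0.13 × 5.4 = 0.702
CYP3A4: 0.28 × 1.5 = 0.42
Other: 0.17 (unchanged)
New clearance relative to baseline: 0.189 + 0.702 + 0.42 + 0.17 = 1.481.
AUC ∝ 1/CL: fold-change = 1 / 1.481 = 0.68.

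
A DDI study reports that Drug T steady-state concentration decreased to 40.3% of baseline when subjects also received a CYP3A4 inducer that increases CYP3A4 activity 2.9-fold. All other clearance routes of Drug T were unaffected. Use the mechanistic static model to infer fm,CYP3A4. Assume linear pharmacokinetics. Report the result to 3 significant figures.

0.780

CL'/CL = 1 / 0.403 = 2.481
2.9·fm + (1 − fm) = 2.481
fm = (2.481 − 1) / (2.9 − 1) = 0.780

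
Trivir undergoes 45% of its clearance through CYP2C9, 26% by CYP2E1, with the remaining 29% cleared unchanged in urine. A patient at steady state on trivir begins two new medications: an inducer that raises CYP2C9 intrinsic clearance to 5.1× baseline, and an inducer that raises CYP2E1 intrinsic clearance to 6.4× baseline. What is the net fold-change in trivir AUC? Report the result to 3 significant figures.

0.235

CYP2C9: 0.45 × 5.1 = 2.295
CYP2E1: 0.26 × 6.4 = 1.664
Other: 0.29 (unchanged)
CL_new/CL_old = 2.295 + 1.664 + 0.29 = 4.249.
Because AUC varies inversely with clearance, the combined effect is 1 / 4.249 = 0.235.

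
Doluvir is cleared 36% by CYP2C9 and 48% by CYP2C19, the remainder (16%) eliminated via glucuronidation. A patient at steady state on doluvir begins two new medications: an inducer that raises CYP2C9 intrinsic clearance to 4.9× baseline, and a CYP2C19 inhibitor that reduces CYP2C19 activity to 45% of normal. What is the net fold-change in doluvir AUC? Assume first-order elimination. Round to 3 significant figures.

The CYP2C9 pathway (36% of clearance) is boosted to 4.9× activity: 0.36 × 4.9 = 1.764.
The CYP2C19 pathway (48% of clearance) falls to 0.45× activity: 0.48 × 0.45 = 0.216.
Non-CYP routes (16%) are unchanged.
CL_new/CL_old = 1.764 + 0.216 + 0.16 = 2.14.
AUC ∝ 1/CL: fold-change = 1 / 2.14 = 0.467.

0.467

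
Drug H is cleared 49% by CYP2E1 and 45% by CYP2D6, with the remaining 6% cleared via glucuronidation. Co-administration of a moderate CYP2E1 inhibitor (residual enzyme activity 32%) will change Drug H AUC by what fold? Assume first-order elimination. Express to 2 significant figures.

The CYP2E1 pathway (49% of clearance) is reduced to 0.32× activity: 0.49 × 0.32 = 0.1568.
CYP2D6 (45%) and the residual 6% are unaffected.
CL_new/CL_old = 0.1568 + 0.45 + 0.06 = 0.6668.
AUC ratio = CL_old/CL_new = 1 / 0.6668 = 1.5.

1.5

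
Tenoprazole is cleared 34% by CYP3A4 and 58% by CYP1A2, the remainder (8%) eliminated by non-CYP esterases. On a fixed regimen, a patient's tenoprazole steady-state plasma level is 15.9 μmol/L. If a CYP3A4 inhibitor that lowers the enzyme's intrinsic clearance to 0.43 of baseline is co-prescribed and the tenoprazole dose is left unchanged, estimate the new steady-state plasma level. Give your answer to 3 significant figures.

The CYP3A4 pathway (34% of clearance) is reduced to 0.43× activity: 0.34 × 0.43 = 0.1462.
CYP1A2 (58%) and the residual 8% are unaffected.
Relative clearance = 0.1462 + 0.58 + 0.08 = 0.8062.
New steady-state plasma level = baseline ÷ relative clearance = 15.9 / 0.8062 = 19.7 μmol/L.

19.7 μmol/L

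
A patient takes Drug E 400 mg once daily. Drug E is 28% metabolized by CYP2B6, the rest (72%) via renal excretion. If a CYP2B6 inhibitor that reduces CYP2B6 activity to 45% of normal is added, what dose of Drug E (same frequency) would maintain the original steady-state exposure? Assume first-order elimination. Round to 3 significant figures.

338 mg

CYP2B6: 0.28 × 0.45 = 0.126
Other: 0.72 (unchanged)
New clearance relative to baseline: 0.126 + 0.72 = 0.846.
To maintain the same steady-state level, dose must scale with clearance: new dose = 400 × 0.846 = 338 mg.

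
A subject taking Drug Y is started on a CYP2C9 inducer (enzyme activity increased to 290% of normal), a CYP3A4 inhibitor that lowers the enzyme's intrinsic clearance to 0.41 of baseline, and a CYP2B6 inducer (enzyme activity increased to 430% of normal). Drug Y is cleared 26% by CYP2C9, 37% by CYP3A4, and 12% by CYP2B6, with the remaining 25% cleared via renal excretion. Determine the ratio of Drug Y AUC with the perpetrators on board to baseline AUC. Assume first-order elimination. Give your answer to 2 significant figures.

The CYP2C9 pathway (26% of clearance) increases to 2.9× activity: 0.26 × 2.9 = 0.754.
The CYP3A4 pathway (37% of clearance) is reduced to 0.41× activity: 0.37 × 0.41 = 0.1517.
The CYP2B6 pathway (12% of clearance) is boosted to 4.3× activity: 0.12 × 4.3 = 0.516.
The remaining 25% of clearance is unaffected.
New clearance relative to baseline: 0.754 + 0.1517 + 0.516 + 0.25 = 1.6717.
Net AUC ratio = 1 / 1.6717 = 0.60.

0.60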